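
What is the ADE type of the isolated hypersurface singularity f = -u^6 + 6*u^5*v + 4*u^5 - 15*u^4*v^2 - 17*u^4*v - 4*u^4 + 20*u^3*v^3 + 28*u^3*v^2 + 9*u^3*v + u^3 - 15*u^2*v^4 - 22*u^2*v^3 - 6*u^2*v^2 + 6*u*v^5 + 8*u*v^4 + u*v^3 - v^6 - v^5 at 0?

The Hessian of f at 0 has rank 0. Corank 2; j^3 = u^3 is a perfect cube, so E-series; the 4-jet and mu = 7 give E_7.

E_{7}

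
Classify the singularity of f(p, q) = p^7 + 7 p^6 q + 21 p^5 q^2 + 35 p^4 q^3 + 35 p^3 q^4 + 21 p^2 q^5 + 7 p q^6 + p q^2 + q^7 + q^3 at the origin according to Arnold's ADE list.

The Hessian of f at 0 has rank 0. Corank 2; j^3 = q^2*(p + q) has shape L^2 M (L != M), so D-series; mu = 8 gives D_8.

D_8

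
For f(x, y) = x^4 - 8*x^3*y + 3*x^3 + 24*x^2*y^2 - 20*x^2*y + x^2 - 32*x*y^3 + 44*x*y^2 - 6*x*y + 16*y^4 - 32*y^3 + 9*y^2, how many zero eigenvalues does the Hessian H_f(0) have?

1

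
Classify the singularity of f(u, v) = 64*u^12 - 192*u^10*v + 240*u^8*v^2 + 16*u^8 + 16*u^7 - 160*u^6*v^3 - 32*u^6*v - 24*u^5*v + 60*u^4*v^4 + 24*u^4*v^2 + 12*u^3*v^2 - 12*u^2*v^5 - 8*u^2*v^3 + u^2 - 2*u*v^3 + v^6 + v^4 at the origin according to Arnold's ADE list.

The Hessian of f at 0 has rank 1. Corank 1: A-series; mu = 3 gives A_3.

A_{3}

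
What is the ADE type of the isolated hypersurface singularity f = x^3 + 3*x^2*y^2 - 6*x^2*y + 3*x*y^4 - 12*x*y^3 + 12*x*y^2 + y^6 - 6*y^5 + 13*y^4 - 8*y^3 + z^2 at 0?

E6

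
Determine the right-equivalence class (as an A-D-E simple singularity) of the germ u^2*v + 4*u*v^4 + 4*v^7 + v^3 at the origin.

The Hessian of f at 0 has rank 0. Corank 2; j^3 = v*(u^2 + v^2) splits into three distinct lines over C (the quadratic factor has nonzero discriminant), so D_4.

D_4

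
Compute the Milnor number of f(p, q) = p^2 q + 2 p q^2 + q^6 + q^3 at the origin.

The Hessian of f at 0 is [[0, 0], [0, 0]] with rank 0, so corank 2. A Groebner basis of the Jacobian ideal J(f) in C{p,q} is {p^2/6 + q^5 - q^2/6, p^3 + q^3, p*q + q^2}; counting standard monomials gives mu = 7. Corank 2; j^3 = q*(p + q)^2 has shape L^2 M (L != M), so D-series; mu = 7 gives D_7.

7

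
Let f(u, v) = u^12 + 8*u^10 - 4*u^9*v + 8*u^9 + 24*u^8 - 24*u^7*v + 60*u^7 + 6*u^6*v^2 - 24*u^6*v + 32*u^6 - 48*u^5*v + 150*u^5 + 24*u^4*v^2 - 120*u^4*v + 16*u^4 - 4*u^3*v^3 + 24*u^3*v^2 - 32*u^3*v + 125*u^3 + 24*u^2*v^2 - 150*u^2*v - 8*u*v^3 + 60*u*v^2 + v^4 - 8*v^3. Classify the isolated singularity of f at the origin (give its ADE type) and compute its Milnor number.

The Hessian of f at 0 is [[0, 0], [0, 0]] with rank 0, so corank 2. A Groebner basis of the Jacobian ideal J(f) in C{u,v} is {v^4, u*v^2 - 13*v^3/30, u^2 - 4*u*v/5 + 4*v^2/25}; counting standard monomials gives mu = 6. Corank 2; j^3 = (5*u - 2*v)^3 is a perfect cube, so E-series; the 4-jet and mu = 6 give E_6.

Type E_6, Milnor number mu = 6.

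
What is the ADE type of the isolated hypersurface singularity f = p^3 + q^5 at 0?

The Hessian of f at 0 has rank 0. Corank 2; j^3 = p^3 is a perfect cube, so E-series; the 5-jet and mu = 8 give E_8.

E_8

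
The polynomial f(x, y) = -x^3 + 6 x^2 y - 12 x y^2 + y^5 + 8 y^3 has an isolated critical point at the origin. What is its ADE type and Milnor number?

Type E8, Milnor number mu = 8.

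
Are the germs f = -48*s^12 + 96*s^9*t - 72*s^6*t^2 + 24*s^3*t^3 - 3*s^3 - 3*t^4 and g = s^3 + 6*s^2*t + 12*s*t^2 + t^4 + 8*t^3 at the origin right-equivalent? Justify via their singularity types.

Yes.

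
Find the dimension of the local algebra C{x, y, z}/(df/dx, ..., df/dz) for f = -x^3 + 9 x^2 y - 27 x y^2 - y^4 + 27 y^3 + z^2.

The Hessian of f at 0 is [[0, 0, 0], [0, 0, 0], [0, 0, 2]] with rank 1, so corank 2. A Groebner basis of the Jacobian ideal J(f) in C{x,y,z} is {y^3, x^2 - 6*x*y + 9*y^2, z}; counting standard monomials gives mu = 6. Corank 2; j^3 = -(x - 3*y)^3 is a perfect cube, so E-series; the 4-jet and mu = 6 give E_6.

6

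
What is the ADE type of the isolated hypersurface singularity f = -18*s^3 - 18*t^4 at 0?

E_{6}

The Hessian of f at 0 has rank 0. Corank 2; j^3 = -18*s^3 is a perfect cube, so E-series; the 4-jet and mu = 6 give E_6.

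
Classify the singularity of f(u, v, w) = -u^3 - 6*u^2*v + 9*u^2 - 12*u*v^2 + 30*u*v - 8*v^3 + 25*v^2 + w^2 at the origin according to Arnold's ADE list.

A_2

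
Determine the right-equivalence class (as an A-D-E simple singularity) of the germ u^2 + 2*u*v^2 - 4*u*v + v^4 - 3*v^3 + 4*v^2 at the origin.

The Hessian of f at 0 has rank 1. Corank 1: A-series; mu = 2 gives A_2.

A_2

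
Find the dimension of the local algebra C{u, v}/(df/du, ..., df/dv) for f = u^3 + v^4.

6

The Hessian of f at 0 is [[0, 0], [0, 0]] with rank 0, so corank 2. A Groebner basis of the Jacobian ideal J(f) in C{u,v} is {v^3, u^2}; counting standard monomials gives mu = 6. Corank 2; j^3 = u^3 is a perfect cube, so E-series; the 4-jet and mu = 6 give E_6.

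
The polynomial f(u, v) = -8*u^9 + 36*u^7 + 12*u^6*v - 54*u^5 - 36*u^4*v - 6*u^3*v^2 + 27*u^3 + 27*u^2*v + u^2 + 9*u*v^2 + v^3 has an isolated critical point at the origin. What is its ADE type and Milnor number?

The Hessian of f at 0 is [[2, 0], [0, 0]] with rank 1, so corank 1. A Groebner basis of the Jacobian ideal J(f) in C{u,v} is {v^2, u}; counting standard monomials gives mu = 2. Corank 1: A-series; mu = 2 gives A_2.

Type A_2, Milnor number mu = 2.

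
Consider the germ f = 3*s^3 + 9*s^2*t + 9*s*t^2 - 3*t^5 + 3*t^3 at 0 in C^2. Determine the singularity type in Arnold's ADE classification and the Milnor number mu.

Type E_8, Milnor number mu = 8.

The Hessian of f at 0 is [[0, 0], [0, 0]] with rank 0, so corank 2. A Groebner basis of the Jacobian ideal J(f) in C{s,t} is {t^4, s^2 + 2*s*t + t^2}; counting standard monomials gives mu = 8. Corank 2; j^3 = 3*(s + t)^3 is a perfect cube, so E-series; the 5-jet and mu = 8 give E_8.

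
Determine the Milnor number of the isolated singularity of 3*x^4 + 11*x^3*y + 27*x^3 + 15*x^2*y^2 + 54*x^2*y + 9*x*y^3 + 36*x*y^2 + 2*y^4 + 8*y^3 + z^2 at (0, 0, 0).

The Hessian of f at 0 has rank 1. Corank 2; j^3 = (3*x + 2*y)^3 is a perfect cube, so E-series; the 4-jet and mu = 7 give E_7.

7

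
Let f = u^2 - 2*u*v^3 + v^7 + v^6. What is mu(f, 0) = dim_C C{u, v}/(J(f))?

6

The Hessian of f at 0 has rank 1. Corank 1: A-series; mu = 6 gives A_6.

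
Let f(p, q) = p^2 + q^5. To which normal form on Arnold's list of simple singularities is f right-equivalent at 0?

A4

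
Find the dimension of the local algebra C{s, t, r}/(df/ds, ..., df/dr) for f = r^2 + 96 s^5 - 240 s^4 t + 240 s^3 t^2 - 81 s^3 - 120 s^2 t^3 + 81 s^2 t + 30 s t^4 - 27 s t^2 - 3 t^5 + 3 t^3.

8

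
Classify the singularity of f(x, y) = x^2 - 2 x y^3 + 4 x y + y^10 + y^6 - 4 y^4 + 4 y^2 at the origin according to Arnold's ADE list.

The Hessian of f at 0 has rank 1. Corank 1: A-series; mu = 9 gives A_9.

A_{9}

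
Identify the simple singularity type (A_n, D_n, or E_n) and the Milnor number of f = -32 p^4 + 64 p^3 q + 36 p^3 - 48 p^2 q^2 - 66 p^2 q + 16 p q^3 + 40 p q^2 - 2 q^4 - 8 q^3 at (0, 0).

Type D5, Milnor number mu = 5.

The Hessian of f at 0 has rank 0. Corank 2; j^3 = 2*(2*p - q)*(3*p - 2*q)^2 has shape L^2 M (L != M), so D-series; mu = 5 gives D_5.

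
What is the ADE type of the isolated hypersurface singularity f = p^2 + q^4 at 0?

A_{3}

The Hessian of f at 0 has rank 1. Corank 1: A-series; mu = 3 gives A_3.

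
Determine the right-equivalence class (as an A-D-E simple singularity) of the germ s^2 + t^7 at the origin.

A_{6}

The Hessian of f at 0 has rank 1. Corank 1: A-series; mu = 6 gives A_6.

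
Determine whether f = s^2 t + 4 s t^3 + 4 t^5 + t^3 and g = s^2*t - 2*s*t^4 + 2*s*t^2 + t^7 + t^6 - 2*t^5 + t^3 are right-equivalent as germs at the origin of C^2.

The Hessian of f at 0 has rank 0. Corank 2; j^3 = t*(s^2 + t^2) splits into three distinct lines over C (the quadratic factor has nonzero discriminant), so D_4. The Hessian of g at 0 has rank 0. Corank 2; j^3 = t*(s + t)^2 has shape L^2 M (L != M), so D-series; mu = 7 gives D_7. f is D_4 but g is D_7, hence not right-equivalent.

No.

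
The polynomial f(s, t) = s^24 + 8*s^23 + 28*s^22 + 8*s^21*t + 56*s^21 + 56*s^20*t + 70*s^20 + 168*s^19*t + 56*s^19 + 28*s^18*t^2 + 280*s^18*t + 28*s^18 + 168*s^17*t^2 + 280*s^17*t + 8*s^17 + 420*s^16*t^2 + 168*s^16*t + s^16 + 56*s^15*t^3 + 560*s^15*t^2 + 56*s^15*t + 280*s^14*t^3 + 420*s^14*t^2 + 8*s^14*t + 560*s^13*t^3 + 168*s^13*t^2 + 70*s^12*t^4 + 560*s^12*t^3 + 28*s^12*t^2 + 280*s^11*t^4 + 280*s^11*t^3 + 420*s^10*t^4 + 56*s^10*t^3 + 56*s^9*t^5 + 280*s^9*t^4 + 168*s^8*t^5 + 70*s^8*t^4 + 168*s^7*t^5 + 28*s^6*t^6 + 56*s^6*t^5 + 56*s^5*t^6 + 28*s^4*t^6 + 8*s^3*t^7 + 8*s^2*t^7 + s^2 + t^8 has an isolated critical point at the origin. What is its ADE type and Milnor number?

Type A_7, Milnor number mu = 7.

The Hessian of f at 0 has rank 1. Corank 1: A-series; mu = 7 gives A_7.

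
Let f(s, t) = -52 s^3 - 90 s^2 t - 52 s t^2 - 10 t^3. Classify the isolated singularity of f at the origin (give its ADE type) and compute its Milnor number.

The Hessian of f at 0 has rank 0. Corank 2; j^3 = -2*(2*s + t)*(13*s^2 + 16*s*t + 5*t^2) splits into three distinct lines over C (the quadratic factor has nonzero discriminant), so D_4.

Type D_4, Milnor number mu = 4.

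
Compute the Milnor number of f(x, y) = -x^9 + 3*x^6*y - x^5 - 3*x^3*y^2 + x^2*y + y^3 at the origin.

The Hessian of f at 0 is [[0, 0], [0, 0]] with rank 0, so corank 2. A Groebner basis of the Jacobian ideal J(f) in C{x,y} is {y^3, x^2 + 3*y^2, x*y}; counting standard monomials gives mu = 4. Corank 2; j^3 = y*(x^2 + y^2) splits into three distinct lines over C (the quadratic factor has nonzero discriminant), so D_4.

4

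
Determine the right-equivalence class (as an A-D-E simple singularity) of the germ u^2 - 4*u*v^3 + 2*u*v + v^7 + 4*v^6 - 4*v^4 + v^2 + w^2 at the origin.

The Hessian of f at 0 has rank 2. Corank 1: A-series; mu = 6 gives A_6.

A_{6}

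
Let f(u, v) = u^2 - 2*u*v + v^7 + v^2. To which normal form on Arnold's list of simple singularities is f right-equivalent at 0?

The Hessian of f at 0 has rank 1. Corank 1: A-series; mu = 6 gives A_6.

A_{6}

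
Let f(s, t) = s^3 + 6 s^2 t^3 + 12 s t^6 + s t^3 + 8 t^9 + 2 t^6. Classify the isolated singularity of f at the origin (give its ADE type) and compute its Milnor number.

Type E_{7}, Milnor number mu = 7.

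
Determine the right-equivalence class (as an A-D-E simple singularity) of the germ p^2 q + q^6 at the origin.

D7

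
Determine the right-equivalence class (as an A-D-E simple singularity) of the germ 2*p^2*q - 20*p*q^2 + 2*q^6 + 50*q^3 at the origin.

D_7

The Hessian of f at 0 has rank 0. Corank 2; j^3 = 2*q*(p - 5*q)^2 has shape L^2 M (L != M), so D-series; mu = 7 gives D_7.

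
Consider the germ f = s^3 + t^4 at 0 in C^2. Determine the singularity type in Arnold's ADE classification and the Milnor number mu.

Type E_6, Milnor number mu = 6.

The Hessian of f at 0 has rank 0. Corank 2; j^3 = s^3 is a perfect cube, so E-series; the 4-jet and mu = 6 give E_6.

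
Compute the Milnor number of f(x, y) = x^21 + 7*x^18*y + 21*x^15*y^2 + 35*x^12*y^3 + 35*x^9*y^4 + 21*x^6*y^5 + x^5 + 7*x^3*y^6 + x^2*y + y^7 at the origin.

The Hessian of f at 0 has rank 0. Corank 2; j^3 = x^2*y has shape L^2 M (L != M), so D-series; mu = 8 gives D_8.

8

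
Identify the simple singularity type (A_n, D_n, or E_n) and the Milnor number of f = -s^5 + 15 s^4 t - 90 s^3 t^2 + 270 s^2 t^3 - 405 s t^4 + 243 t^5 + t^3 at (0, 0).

Type E_8, Milnor number mu = 8.

The Hessian of f at 0 is [[0, 0], [0, 0]] with rank 0, so corank 2. A Groebner basis of the Jacobian ideal J(f) in C{s,t} is {s^4 - 12*s^3*t, t^2}; counting standard monomials gives mu = 8. Corank 2; j^3 = t^3 is a perfect cube, so E-series; the 5-jet and mu = 8 give E_8.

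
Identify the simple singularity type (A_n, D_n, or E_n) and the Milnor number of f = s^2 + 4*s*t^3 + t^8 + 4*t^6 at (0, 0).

Type A_7, Milnor number mu = 7.

The Hessian of f at 0 has rank 1. Corank 1: A-series; mu = 7 gives A_7.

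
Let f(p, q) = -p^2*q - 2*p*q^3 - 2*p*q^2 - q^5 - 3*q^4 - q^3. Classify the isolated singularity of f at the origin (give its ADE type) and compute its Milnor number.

The Hessian of f at 0 has rank 0. Corank 2; j^3 = -q*(p + q)^2 has shape L^2 M (L != M), so D-series; mu = 5 gives D_5.

Type D_{5}, Milnor number mu = 5.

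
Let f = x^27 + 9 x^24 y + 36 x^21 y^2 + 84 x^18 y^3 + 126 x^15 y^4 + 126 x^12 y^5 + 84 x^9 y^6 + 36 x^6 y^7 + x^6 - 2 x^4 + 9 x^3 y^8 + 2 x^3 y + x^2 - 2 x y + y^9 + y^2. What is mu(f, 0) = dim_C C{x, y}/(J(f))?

8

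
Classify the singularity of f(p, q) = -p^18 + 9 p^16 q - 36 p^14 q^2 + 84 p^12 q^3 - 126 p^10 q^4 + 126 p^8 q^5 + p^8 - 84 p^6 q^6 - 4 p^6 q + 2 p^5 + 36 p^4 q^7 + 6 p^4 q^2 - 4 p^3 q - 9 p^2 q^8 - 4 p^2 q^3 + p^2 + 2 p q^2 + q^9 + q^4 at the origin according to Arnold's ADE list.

A_{8}

The Hessian of f at 0 has rank 1. Corank 1: A-series; mu = 8 gives A_8.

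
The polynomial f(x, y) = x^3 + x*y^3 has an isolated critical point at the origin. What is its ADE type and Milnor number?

Type E_7, Milnor number mu = 7.

The Hessian of f at 0 has rank 0. Corank 2; j^3 = x^3 is a perfect cube, so E-series; the 4-jet and mu = 7 give E_7.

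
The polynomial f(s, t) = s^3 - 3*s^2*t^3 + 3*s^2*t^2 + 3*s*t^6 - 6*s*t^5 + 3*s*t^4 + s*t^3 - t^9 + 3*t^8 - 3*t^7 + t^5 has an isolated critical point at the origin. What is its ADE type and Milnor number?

The Hessian of f at 0 is [[0, 0], [0, 0]] with rank 0, so corank 2. A Groebner basis of the Jacobian ideal J(f) in C{s,t} is {-s^2 + t^4 - t^3/3, s^3, s^2*t + s^2/3 + t^3/9, s^2 + s*t^2 + t^3/3}; counting standard monomials gives mu = 7. Corank 2; j^3 = s^3 is a perfect cube, so E-series; the 4-jet and mu = 7 give E_7.

Type E_7, Milnor number mu = 7.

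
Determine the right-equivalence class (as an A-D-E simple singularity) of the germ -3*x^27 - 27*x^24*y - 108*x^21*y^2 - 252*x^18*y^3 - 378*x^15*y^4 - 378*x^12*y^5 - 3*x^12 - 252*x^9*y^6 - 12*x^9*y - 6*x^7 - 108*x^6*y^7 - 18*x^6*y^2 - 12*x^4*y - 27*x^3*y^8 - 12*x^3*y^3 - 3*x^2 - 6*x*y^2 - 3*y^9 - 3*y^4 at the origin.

A_8

The Hessian of f at 0 is [[-6, 0], [0, 0]] with rank 1, so corank 1. A Groebner basis of the Jacobian ideal J(f) in C{x,y} is {x^4, x^3*y + x/2 + y^2/2, x^2 + x*y^2, x*y + y^3}; counting standard monomials gives mu = 8. Corank 1: A-series; mu = 8 gives A_8.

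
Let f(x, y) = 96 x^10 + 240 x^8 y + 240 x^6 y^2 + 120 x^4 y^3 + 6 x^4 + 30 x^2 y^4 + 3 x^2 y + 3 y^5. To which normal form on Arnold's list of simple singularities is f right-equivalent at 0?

D6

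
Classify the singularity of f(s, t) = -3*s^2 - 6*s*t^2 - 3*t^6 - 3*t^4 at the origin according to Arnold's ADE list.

The Hessian of f at 0 has rank 1. Corank 1: A-series; mu = 5 gives A_5.

A5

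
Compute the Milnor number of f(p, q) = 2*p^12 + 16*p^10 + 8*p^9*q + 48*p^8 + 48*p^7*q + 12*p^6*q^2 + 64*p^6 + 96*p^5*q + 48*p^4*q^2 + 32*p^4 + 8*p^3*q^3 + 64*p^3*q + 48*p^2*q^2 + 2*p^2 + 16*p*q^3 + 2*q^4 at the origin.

3

The Hessian of f at 0 has rank 1. Corank 1: A-series; mu = 3 gives A_3.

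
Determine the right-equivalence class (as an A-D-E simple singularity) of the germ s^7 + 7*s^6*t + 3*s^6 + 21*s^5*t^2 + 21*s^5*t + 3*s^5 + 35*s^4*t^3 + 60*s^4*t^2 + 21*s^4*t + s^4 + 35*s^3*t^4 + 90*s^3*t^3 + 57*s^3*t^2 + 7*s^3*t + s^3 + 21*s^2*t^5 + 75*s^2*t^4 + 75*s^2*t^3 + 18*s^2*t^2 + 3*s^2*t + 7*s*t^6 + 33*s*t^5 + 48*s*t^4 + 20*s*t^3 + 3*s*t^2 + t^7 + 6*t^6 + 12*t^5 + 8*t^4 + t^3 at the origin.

E7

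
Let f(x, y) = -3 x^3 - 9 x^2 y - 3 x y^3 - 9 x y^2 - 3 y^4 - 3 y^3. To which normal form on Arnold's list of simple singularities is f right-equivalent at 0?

E7

The Hessian of f at 0 has rank 0. Corank 2; j^3 = -3*(x + y)^3 is a perfect cube, so E-series; the 4-jet and mu = 7 give E_7.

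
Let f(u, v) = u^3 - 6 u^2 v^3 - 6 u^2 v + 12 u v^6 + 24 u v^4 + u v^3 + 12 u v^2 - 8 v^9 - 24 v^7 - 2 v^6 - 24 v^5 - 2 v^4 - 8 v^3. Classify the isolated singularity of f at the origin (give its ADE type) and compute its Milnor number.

Type E7, Milnor number mu = 7.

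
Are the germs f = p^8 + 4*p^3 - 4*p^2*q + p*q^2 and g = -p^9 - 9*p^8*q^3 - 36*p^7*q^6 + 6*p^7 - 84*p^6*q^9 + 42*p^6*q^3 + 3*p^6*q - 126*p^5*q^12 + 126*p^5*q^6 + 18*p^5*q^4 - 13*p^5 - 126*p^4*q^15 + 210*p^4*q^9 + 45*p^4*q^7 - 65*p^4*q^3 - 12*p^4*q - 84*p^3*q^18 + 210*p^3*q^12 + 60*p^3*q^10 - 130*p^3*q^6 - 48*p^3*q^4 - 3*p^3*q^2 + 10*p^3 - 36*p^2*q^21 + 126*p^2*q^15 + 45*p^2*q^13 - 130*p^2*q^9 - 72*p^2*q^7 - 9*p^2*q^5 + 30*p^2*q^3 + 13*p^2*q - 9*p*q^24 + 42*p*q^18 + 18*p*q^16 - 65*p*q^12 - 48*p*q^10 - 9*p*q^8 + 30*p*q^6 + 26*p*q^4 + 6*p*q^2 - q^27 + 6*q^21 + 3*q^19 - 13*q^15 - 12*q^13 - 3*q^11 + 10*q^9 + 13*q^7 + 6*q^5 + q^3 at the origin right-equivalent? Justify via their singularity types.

No.

The Hessian of f at 0 is [[0, 0], [0, 0]] with rank 0, so corank 2. A Groebner basis of the Jacobian ideal J(f) in C{p,q} is {-32*p*q + q^7 + 16*q^2, p*q^2 - q^3/2, p^2 - p*q/2}; counting standard monomials gives mu = 9. Corank 2; j^3 = p*(2*p - q)^2 has shape L^2 M (L != M), so D-series; mu = 9 gives D_9. The Hessian of g at 0 is [[0, 0], [0, 0]] with rank 0, so corank 2. A Groebner basis of the Jacobian ideal J(g) in C{p,q} is {q^3, p^2 - 3*q^2/11, p*q + 6*q^2/11}; counting standard monomials gives mu = 4. Corank 2; j^3 = (2*p + q)*(5*p^2 + 4*p*q + q^2) splits into three distinct lines over C (the quadratic factor has nonzero discriminant), so D_4. f is D_9 but g is D_4, hence not right-equivalent.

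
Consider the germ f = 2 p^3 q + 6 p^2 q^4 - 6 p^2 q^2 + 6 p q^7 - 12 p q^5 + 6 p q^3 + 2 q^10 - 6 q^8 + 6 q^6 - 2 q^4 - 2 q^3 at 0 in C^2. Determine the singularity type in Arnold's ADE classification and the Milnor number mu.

Type E7, Milnor number mu = 7.

The Hessian of f at 0 has rank 0. Corank 2; j^3 = -2*q^3 is a perfect cube, so E-series; the 4-jet and mu = 7 give E_7.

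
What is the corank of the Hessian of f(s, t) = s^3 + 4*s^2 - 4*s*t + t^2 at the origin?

1

The Hessian at 0 is [[8, -4], [-4, 2]] of rank 1; hence corank 1.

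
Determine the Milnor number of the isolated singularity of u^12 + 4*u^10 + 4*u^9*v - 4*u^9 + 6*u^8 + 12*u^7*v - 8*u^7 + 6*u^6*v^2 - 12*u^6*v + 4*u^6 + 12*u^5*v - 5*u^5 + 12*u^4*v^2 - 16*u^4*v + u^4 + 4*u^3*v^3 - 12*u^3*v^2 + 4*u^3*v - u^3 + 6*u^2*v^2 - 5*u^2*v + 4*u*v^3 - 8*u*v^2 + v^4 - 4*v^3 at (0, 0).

The Hessian of f at 0 has rank 0. Corank 2; j^3 = -(u + v)*(u + 2*v)^2 has shape L^2 M (L != M), so D-series; mu = 5 gives D_5.

5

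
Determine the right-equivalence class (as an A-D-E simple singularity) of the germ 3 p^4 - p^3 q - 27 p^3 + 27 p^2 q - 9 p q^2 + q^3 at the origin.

E7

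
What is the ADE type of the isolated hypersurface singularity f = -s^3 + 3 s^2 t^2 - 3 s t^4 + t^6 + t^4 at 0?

E_6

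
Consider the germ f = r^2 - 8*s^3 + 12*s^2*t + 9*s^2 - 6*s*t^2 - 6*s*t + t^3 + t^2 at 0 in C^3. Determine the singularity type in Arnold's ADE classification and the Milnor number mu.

The Hessian of f at 0 has rank 2. Corank 1: A-series; mu = 2 gives A_2.

Type A_{2}, Milnor number mu = 2.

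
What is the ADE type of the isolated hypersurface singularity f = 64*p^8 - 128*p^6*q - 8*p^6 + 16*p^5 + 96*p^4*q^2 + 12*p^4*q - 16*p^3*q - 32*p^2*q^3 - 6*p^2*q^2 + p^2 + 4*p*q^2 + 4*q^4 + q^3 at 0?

A2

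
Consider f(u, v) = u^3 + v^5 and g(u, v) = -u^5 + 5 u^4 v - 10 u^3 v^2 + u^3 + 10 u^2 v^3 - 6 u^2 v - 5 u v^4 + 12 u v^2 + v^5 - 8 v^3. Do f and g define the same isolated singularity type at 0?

Yes.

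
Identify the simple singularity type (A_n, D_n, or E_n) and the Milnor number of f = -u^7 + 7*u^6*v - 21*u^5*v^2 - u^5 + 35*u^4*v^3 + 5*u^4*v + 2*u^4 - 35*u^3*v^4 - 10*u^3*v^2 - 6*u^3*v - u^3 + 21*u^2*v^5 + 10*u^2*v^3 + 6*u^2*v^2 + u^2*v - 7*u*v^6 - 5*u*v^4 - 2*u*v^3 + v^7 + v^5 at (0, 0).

The Hessian of f at 0 is [[0, 0], [0, 0]] with rank 0, so corank 2. A Groebner basis of the Jacobian ideal J(f) in C{u,v} is {9*u^2/20 + u*v^3 - 13*u*v^2/20 - u*v/10 + v^3/10, 17*u^2/20 - 49*u*v^2/20 - 3*u*v/10 + v^4 + 3*v^3/10, u^3 + u^2/20 + 3*u*v^2/20 + u*v/10 - v^3/10, u^2*v + 7*u^2/20 - 19*u*v^2/20 - 3*u*v/10 + 3*v^3/10}; counting standard monomials gives mu = 8. Corank 2; j^3 = -u^2*(u - v) has shape L^2 M (L != M), so D-series; mu = 8 gives D_8.

Type D_8, Milnor number mu = 8.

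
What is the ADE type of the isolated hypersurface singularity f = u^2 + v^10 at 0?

The Hessian of f at 0 is [[2, 0], [0, 0]] with rank 1, so corank 1. A Groebner basis of the Jacobian ideal J(f) in C{u,v} is {v^9, u}; counting standard monomials gives mu = 9. Corank 1: A-series; mu = 9 gives A_9.

A_9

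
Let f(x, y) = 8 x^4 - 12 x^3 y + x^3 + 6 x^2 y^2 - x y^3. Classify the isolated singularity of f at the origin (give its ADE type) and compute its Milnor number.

The Hessian of f at 0 has rank 0. Corank 2; j^3 = x^3 is a perfect cube, so E-series; the 4-jet and mu = 7 give E_7.

Type E_7, Milnor number mu = 7.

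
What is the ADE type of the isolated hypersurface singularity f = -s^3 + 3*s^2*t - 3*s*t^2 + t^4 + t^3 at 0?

The Hessian of f at 0 has rank 0. Corank 2; j^3 = -(s - t)^3 is a perfect cube, so E-series; the 4-jet and mu = 6 give E_6.

E_{6}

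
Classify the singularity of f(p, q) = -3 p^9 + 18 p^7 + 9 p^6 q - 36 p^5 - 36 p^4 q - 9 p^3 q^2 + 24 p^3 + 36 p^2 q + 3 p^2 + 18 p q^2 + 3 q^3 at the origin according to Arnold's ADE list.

The Hessian of f at 0 is [[6, 0], [0, 0]] with rank 1, so corank 1. A Groebner basis of the Jacobian ideal J(f) in C{p,q} is {q^2, p}; counting standard monomials gives mu = 2. Corank 1: A-series; mu = 2 gives A_2.

A2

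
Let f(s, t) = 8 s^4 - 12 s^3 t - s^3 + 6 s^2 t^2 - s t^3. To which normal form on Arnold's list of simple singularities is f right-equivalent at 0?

E_{7}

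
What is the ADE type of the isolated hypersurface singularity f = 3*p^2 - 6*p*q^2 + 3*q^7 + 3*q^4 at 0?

The Hessian of f at 0 has rank 1. Corank 1: A-series; mu = 6 gives A_6.

A6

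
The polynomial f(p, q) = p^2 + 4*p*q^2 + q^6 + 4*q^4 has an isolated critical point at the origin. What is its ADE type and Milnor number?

Type A5, Milnor number mu = 5.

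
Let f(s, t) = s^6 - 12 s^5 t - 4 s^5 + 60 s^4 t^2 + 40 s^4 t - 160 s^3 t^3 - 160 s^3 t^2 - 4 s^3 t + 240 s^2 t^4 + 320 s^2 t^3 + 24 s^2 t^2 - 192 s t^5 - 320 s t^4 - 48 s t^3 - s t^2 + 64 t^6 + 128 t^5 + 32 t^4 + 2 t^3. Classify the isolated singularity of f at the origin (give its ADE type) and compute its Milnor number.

Type D_7, Milnor number mu = 7.

The Hessian of f at 0 has rank 0. Corank 2; j^3 = -t^2*(s - 2*t) has shape L^2 M (L != M), so D-series; mu = 7 gives D_7.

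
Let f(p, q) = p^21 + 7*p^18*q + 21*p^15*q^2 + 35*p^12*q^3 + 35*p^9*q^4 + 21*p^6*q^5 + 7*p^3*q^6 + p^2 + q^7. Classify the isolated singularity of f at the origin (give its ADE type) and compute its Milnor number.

Type A6, Milnor number mu = 6.

The Hessian of f at 0 has rank 1. Corank 1: A-series; mu = 6 gives A_6.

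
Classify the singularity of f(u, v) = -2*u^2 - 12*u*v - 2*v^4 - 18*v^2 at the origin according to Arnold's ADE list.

A3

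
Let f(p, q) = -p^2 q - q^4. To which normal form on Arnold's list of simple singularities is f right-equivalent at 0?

The Hessian of f at 0 is [[0, 0], [0, 0]] with rank 0, so corank 2. A Groebner basis of the Jacobian ideal J(f) in C{p,q} is {p^3, p^2/4 + q^3, p*q}; counting standard monomials gives mu = 5. Corank 2; j^3 = -p^2*q has shape L^2 M (L != M), so D-series; mu = 5 gives D_5.

D_{5}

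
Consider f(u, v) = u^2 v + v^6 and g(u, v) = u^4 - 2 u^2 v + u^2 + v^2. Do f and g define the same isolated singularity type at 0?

The Hessian of f at 0 is [[0, 0], [0, 0]] with rank 0, so corank 2. A Groebner basis of the Jacobian ideal J(f) in C{u,v} is {u^2/6 + v^5, u^3, u*v}; counting standard monomials gives mu = 7. Corank 2; j^3 = u^2*v has shape L^2 M (L != M), so D-series; mu = 7 gives D_7. The Hessian of g at 0 is [[2, 0], [0, 2]] with rank 2, so corank 0. A Groebner basis of the Jacobian ideal J(g) in C{u,v} is {u, v}; counting standard monomials gives mu = 1. Corank 0: nondegenerate Morse point, so A_1. f is D_7 but g is A_1, hence not right-equivalent.

No.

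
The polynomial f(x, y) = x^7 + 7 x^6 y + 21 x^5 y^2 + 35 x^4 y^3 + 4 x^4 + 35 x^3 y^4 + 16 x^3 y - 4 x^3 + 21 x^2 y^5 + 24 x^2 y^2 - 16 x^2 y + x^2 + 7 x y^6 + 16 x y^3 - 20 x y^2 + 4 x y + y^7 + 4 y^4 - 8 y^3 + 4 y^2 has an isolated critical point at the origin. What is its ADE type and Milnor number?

The Hessian of f at 0 has rank 1. Corank 1: A-series; mu = 6 gives A_6.

Type A_{6}, Milnor number mu = 6.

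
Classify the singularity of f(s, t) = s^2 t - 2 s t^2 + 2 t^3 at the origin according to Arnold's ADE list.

D4

The Hessian of f at 0 has rank 0. Corank 2; j^3 = t*(s^2 - 2*s*t + 2*t^2) splits into three distinct lines over C (the quadratic factor has nonzero discriminant), so D_4.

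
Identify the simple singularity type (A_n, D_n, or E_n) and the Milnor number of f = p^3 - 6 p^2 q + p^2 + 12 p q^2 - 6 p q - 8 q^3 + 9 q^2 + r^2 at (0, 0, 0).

Type A_2, Milnor number mu = 2.

The Hessian of f at 0 is [[2, -6, 0], [-6, 18, 0], [0, 0, 2]] with rank 2, so corank 1. A Groebner basis of the Jacobian ideal J(f) in C{p,q,r} is {q^2, p - 3*q, r}; counting standard monomials gives mu = 2. Corank 1: A-series; mu = 2 gives A_2.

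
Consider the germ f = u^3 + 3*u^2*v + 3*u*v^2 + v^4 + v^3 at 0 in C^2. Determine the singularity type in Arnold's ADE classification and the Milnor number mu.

Type E_6, Milnor number mu = 6.

The Hessian of f at 0 is [[0, 0], [0, 0]] with rank 0, so corank 2. A Groebner basis of the Jacobian ideal J(f) in C{u,v} is {v^3, u^2 + 2*u*v + v^2}; counting standard monomials gives mu = 6. Corank 2; j^3 = (u + v)^3 is a perfect cube, so E-series; the 4-jet and mu = 6 give E_6.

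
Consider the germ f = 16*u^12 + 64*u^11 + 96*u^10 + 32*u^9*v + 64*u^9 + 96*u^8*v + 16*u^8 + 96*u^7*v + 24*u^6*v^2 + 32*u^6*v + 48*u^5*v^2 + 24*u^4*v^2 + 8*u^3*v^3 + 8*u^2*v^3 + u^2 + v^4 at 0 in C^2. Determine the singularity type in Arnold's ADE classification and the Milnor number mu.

Type A_3, Milnor number mu = 3.

The Hessian of f at 0 has rank 1. Corank 1: A-series; mu = 3 gives A_3.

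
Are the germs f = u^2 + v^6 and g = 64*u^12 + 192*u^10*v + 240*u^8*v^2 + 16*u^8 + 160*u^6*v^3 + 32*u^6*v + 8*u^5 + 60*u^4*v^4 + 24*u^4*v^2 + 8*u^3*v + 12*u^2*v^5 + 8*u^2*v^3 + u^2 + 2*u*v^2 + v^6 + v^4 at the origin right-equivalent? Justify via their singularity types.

The Hessian of f at 0 has rank 1. Corank 1: A-series; mu = 5 gives A_5. The Hessian of g at 0 has rank 1. Corank 1: A-series; mu = 5 gives A_5. Both have type A_5, hence right-equivalent.

Yes.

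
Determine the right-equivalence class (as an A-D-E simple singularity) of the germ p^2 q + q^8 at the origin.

D_{9}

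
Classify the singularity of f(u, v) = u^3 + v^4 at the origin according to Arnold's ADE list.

E_6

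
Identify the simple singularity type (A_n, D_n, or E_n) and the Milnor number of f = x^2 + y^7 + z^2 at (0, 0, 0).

The Hessian of f at 0 has rank 2. Corank 1: A-series; mu = 6 gives A_6.

Type A6, Milnor number mu = 6.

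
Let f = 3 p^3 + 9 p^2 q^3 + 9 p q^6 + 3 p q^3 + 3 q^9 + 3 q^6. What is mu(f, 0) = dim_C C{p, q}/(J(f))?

7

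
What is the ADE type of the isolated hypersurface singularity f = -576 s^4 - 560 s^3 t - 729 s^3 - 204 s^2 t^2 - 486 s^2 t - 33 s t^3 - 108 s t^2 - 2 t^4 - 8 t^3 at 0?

The Hessian of f at 0 has rank 0. Corank 2; j^3 = -(9*s + 2*t)^3 is a perfect cube, so E-series; the 4-jet and mu = 7 give E_7.

E_{7}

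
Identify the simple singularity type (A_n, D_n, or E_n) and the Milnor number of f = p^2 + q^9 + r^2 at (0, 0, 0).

The Hessian of f at 0 has rank 2. Corank 1: A-series; mu = 8 gives A_8.

Type A_8, Milnor number mu = 8.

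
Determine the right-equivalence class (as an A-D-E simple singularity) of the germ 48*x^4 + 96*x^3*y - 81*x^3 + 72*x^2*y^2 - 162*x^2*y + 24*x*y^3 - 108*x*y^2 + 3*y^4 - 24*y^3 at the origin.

E_{6}

The Hessian of f at 0 is [[0, 0], [0, 0]] with rank 0, so corank 2. A Groebner basis of the Jacobian ideal J(f) in C{x,y} is {y^4, x*y^2 + 11*y^3/18, x^2 + 4*x*y/3 + 4*y^2/9}; counting standard monomials gives mu = 6. Corank 2; j^3 = -3*(3*x + 2*y)^3 is a perfect cube, so E-series; the 4-jet and mu = 6 give E_6.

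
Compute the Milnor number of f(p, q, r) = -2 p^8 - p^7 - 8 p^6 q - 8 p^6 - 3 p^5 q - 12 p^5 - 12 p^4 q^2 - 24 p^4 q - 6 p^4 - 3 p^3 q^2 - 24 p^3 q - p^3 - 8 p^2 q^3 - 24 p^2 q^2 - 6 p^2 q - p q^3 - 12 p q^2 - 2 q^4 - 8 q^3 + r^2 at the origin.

7

The Hessian of f at 0 has rank 1. Corank 2; j^3 = -(p + 2*q)^3 is a perfect cube, so E-series; the 4-jet and mu = 7 give E_7.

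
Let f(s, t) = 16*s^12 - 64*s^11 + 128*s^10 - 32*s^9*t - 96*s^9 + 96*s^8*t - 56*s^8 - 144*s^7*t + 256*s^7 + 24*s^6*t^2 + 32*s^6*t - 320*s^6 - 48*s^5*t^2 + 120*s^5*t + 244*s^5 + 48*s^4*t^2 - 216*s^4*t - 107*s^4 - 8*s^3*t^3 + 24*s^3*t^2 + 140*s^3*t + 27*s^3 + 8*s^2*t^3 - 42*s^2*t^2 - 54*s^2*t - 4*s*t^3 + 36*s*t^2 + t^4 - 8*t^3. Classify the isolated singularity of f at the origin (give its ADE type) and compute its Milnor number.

The Hessian of f at 0 is [[0, 0], [0, 0]] with rank 0, so corank 2. A Groebner basis of the Jacobian ideal J(f) in C{s,t} is {s^3 - 27*s^2/8 + 9*s*t/2 - 3*t^2/2, s^2*t - 9*s^2/2 + 6*s*t - 2*t^2, -189*s^2/32 + s*t^2 + 63*s*t/8 - 21*t^2/8, -243*s^2/32 + 81*s*t/8 + t^3 - 27*t^2/8}; counting standard monomials gives mu = 6. Corank 2; j^3 = (3*s - 2*t)^3 is a perfect cube, so E-series; the 4-jet and mu = 6 give E_6.

Type E6, Milnor number mu = 6.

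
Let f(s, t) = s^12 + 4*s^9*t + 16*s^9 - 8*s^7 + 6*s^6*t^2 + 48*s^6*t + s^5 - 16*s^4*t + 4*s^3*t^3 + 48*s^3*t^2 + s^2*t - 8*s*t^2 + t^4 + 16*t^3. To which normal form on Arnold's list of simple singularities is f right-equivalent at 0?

D5

The Hessian of f at 0 is [[0, 0], [0, 0]] with rank 0, so corank 2. A Groebner basis of the Jacobian ideal J(f) in C{s,t} is {s^3 + 16*s^2 - 256*t^2, s^2/4 + t^3 - 4*t^2, s*t - 4*t^2}; counting standard monomials gives mu = 5. Corank 2; j^3 = t*(s - 4*t)^2 has shape L^2 M (L != M), so D-series; mu = 5 gives D_5.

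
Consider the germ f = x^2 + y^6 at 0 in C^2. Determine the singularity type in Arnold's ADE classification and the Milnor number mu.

Type A_5, Milnor number mu = 5.

The Hessian of f at 0 has rank 1. Corank 1: A-series; mu = 5 gives A_5.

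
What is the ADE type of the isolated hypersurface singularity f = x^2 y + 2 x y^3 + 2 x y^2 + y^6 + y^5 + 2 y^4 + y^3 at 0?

The Hessian of f at 0 is [[0, 0], [0, 0]] with rank 0, so corank 2. A Groebner basis of the Jacobian ideal J(f) in C{x,y} is {x^3 - x^2/2 - 7*x*y^2/2 + 3*x*y/2 + 2*y^2, x^2*y + x^2/6 + 13*x*y^2/6 - 5*x*y/6 - y^2, x*y + y^3 + y^2}; counting standard monomials gives mu = 7. Corank 2; j^3 = y*(x + y)^2 has shape L^2 M (L != M), so D-series; mu = 7 gives D_7.

D7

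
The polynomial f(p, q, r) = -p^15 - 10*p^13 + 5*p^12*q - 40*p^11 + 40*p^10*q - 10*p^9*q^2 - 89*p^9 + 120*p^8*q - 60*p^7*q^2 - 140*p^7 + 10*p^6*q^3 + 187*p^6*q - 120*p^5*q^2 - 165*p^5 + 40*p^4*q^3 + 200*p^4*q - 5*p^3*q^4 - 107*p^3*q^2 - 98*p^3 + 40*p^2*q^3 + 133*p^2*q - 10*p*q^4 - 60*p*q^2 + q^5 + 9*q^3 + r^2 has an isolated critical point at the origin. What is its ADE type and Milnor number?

The Hessian of f at 0 is [[0, 0, 0], [0, 0, 0], [0, 0, 2]] with rank 1, so corank 2. A Groebner basis of the Jacobian ideal J(f) in C{p,q,r} is {16807*p*q/577 + q^4 - 7203*q^2/577, p*q^2 - 3*q^3/7, p^2 - 3467*p*q/4039 + 744*q^2/4039, r}; counting standard monomials gives mu = 6. Corank 2; j^3 = -(2*p - q)*(7*p - 3*q)^2 has shape L^2 M (L != M), so D-series; mu = 6 gives D_6.

Type D_6, Milnor number mu = 6.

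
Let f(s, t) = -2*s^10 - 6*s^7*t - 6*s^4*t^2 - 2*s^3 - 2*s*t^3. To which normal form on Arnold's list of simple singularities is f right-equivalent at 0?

E7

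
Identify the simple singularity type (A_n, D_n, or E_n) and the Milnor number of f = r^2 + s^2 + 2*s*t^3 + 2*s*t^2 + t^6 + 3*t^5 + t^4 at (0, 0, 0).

The Hessian of f at 0 is [[2, 0, 0], [0, 0, 0], [0, 0, 2]] with rank 2, so corank 1. A Groebner basis of the Jacobian ideal J(f) in C{s,t,r} is {s + t^3 + t^2, s^2, s*t - s - t^2, r}; counting standard monomials gives mu = 4. Corank 1: A-series; mu = 4 gives A_4.

Type A_4, Milnor number mu = 4.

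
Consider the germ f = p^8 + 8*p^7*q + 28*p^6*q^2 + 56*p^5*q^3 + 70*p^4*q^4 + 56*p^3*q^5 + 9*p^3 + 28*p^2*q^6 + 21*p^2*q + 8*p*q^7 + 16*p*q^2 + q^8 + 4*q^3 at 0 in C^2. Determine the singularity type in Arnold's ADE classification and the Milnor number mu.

Type D_9, Milnor number mu = 9.

The Hessian of f at 0 has rank 0. Corank 2; j^3 = (p + q)*(3*p + 2*q)^2 has shape L^2 M (L != M), so D-series; mu = 9 gives D_9.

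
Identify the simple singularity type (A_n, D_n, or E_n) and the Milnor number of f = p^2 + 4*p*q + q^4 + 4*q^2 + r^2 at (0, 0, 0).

The Hessian of f at 0 has rank 2. Corank 1: A-series; mu = 3 gives A_3.

Type A_3, Milnor number mu = 3.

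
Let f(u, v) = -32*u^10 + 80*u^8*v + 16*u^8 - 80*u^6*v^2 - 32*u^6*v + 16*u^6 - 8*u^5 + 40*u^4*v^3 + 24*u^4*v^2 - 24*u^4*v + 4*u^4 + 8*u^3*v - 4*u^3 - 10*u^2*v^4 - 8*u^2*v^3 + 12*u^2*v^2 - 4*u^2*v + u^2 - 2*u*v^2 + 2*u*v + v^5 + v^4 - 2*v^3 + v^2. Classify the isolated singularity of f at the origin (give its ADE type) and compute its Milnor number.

Type A_{4}, Milnor number mu = 4.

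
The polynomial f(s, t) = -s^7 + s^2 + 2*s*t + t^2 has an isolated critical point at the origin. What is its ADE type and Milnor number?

The Hessian of f at 0 is [[2, 2], [2, 2]] with rank 1, so corank 1. A Groebner basis of the Jacobian ideal J(f) in C{s,t} is {t^6, s + t}; counting standard monomials gives mu = 6. Corank 1: A-series; mu = 6 gives A_6.

Type A6, Milnor number mu = 6.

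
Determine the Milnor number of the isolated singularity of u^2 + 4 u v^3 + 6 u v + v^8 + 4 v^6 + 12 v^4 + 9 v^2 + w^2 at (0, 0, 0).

7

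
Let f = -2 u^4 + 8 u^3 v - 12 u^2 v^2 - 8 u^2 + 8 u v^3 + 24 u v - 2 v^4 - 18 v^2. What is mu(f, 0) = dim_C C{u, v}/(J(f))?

3

The Hessian of f at 0 is [[-16, 24], [24, -36]] with rank 1, so corank 1. A Groebner basis of the Jacobian ideal J(f) in C{u,v} is {v^3, u - 3*v/2}; counting standard monomials gives mu = 3. Corank 1: A-series; mu = 3 gives A_3.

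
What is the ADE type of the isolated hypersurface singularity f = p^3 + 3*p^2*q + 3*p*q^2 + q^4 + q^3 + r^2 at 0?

The Hessian of f at 0 has rank 1. Corank 2; j^3 = (p + q)^3 is a perfect cube, so E-series; the 4-jet and mu = 6 give E_6.

E6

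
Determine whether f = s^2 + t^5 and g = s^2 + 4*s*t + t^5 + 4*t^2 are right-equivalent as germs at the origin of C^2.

The Hessian of f at 0 is [[2, 0], [0, 0]] with rank 1, so corank 1. A Groebner basis of the Jacobian ideal J(f) in C{s,t} is {t^4, s}; counting standard monomials gives mu = 4. Corank 1: A-series; mu = 4 gives A_4. The Hessian of g at 0 is [[2, 4], [4, 8]] with rank 1, so corank 1. A Groebner basis of the Jacobian ideal J(g) in C{s,t} is {t^4, s + 2*t}; counting standard monomials gives mu = 4. Corank 1: A-series; mu = 4 gives A_4. Both have type A_4, hence right-equivalent.

Yes.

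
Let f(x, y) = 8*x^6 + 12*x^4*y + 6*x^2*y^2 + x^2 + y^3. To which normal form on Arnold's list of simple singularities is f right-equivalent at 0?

The Hessian of f at 0 is [[2, 0], [0, 0]] with rank 1, so corank 1. A Groebner basis of the Jacobian ideal J(f) in C{x,y} is {y^2, x}; counting standard monomials gives mu = 2. Corank 1: A-series; mu = 2 gives A_2.

A_{2}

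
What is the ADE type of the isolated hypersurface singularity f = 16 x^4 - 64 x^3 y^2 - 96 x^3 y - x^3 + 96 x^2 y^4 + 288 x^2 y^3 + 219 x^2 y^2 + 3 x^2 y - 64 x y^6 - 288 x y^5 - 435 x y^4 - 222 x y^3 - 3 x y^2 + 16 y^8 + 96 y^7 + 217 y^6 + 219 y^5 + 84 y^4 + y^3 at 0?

E6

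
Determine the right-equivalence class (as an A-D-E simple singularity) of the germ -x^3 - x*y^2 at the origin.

D_4

The Hessian of f at 0 is [[0, 0], [0, 0]] with rank 0, so corank 2. A Groebner basis of the Jacobian ideal J(f) in C{x,y} is {y^3, x^2 + y^2/3, x*y}; counting standard monomials gives mu = 4. Corank 2; j^3 = -x*(x^2 + y^2) splits into three distinct lines over C (the quadratic factor has nonzero discriminant), so D_4.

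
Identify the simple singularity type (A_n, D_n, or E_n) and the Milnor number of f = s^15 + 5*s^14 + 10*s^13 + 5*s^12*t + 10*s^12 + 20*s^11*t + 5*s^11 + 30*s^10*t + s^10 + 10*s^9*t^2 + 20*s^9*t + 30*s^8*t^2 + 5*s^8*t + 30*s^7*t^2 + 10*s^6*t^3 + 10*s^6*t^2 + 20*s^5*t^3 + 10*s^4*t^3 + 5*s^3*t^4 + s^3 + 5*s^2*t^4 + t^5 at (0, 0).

Type E_{8}, Milnor number mu = 8.

The Hessian of f at 0 has rank 0. Corank 2; j^3 = s^3 is a perfect cube, so E-series; the 5-jet and mu = 8 give E_8.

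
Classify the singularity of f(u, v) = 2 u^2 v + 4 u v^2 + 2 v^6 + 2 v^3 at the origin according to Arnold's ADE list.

D_7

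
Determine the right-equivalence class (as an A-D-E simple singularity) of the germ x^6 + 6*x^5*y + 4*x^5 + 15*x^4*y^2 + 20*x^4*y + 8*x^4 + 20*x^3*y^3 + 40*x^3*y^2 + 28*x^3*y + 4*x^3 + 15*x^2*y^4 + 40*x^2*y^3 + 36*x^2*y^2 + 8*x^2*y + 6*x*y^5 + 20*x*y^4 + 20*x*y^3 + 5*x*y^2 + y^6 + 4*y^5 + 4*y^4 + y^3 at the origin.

The Hessian of f at 0 is [[0, 0], [0, 0]] with rank 0, so corank 2. A Groebner basis of the Jacobian ideal J(f) in C{x,y} is {112*x^2/15 + 8*x*y/5 + y^4 - 22*y^3/15 - 16*y^2/15, x^3 - 3*x^2/5 + 3*x*y/10 + 7*y^3/20 + 3*y^2/10, x^2*y + 4*x^2/15 - 4*x*y/5 - 31*y^3/60 - 7*y^2/15, 4*x^2/15 + x*y^2 + 6*x*y/5 + 11*y^3/15 + 8*y^2/15}; counting standard monomials gives mu = 7. Corank 2; j^3 = (x + y)*(2*x + y)^2 has shape L^2 M (L != M), so D-series; mu = 7 gives D_7.

D_7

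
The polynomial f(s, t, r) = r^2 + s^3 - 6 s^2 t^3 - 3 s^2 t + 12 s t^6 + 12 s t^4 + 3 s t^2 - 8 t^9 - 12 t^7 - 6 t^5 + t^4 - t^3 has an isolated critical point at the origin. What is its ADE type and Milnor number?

Type E_{6}, Milnor number mu = 6.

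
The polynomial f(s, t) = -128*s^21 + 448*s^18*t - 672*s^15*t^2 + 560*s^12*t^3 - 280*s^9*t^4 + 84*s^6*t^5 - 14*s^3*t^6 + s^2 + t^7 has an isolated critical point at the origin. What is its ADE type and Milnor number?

Type A6, Milnor number mu = 6.

The Hessian of f at 0 is [[2, 0], [0, 0]] with rank 1, so corank 1. A Groebner basis of the Jacobian ideal J(f) in C{s,t} is {t^6, s}; counting standard monomials gives mu = 6. Corank 1: A-series; mu = 6 gives A_6.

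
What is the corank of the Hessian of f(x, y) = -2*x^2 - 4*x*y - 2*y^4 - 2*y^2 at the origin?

The Hessian at 0 is [[-4, -4], [-4, -4]] of rank 1; hence corank 1.

1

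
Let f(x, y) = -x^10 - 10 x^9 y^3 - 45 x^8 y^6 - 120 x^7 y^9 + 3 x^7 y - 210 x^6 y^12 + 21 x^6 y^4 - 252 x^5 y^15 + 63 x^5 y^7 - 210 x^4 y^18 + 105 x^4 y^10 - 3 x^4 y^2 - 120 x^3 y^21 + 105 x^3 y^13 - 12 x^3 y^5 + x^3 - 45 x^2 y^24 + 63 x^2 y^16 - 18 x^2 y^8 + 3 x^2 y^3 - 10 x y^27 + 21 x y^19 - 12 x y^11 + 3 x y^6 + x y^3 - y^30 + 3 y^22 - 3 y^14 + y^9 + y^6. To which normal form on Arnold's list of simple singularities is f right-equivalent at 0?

The Hessian of f at 0 is [[0, 0], [0, 0]] with rank 0, so corank 2. A Groebner basis of the Jacobian ideal J(f) in C{x,y} is {x^3, x*y^2, 3*x^2 + y^3}; counting standard monomials gives mu = 7. Corank 2; j^3 = x^3 is a perfect cube, so E-series; the 4-jet and mu = 7 give E_7.

E_7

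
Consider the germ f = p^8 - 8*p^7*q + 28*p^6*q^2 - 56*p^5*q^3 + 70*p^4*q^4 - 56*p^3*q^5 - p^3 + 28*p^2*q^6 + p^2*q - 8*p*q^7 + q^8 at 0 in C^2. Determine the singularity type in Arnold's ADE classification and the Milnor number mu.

The Hessian of f at 0 has rank 0. Corank 2; j^3 = -p^2*(p - q) has shape L^2 M (L != M), so D-series; mu = 9 gives D_9.

Type D_{9}, Milnor number mu = 9.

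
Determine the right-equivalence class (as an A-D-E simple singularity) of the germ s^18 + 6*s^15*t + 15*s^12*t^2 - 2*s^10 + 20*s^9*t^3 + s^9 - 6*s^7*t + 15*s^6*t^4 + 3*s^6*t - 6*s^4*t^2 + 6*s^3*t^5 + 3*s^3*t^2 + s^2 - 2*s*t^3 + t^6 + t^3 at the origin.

The Hessian of f at 0 has rank 1. Corank 1: A-series; mu = 2 gives A_2.

A_{2}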